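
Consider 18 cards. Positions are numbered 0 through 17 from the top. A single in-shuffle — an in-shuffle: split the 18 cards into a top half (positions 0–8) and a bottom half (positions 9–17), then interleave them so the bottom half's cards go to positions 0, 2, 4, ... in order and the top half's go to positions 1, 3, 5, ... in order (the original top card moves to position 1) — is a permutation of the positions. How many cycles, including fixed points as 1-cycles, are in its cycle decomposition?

1

Trace each unvisited position around until it returns:
(0 1 3 7 15 12 ... len 18)
1 cycle in total.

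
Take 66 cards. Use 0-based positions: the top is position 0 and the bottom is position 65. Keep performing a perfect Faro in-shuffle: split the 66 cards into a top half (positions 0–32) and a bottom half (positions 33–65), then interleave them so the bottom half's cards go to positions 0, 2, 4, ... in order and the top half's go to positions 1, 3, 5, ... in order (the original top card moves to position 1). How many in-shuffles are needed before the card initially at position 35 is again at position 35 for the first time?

Follow position 35 under repeated in-shuffles:
35 → 4 → 9 → 19 → 39 → 12 → 25 → 51 → ... → 35 (length 66)
It first returns after 66 in-shuffles.

66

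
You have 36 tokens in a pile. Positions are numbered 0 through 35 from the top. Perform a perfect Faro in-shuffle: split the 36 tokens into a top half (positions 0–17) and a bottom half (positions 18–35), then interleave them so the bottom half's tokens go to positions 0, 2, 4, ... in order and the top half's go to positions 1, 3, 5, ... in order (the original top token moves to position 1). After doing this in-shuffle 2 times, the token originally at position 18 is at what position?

Track the token's position through each in-shuffle:
18 → 0 → 1

1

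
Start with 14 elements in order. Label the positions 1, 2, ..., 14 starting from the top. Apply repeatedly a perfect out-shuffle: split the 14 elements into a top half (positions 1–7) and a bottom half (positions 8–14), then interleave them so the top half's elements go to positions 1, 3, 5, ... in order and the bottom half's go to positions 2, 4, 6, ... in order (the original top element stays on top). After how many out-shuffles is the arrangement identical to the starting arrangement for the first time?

The out-shuffle permutes the 14 positions with cycle lengths [1, 1, 12].
Every element is home exactly when every cycle has completed a whole number of laps, i.e. after lcm(1, 12) = 12 out-shuffles.

12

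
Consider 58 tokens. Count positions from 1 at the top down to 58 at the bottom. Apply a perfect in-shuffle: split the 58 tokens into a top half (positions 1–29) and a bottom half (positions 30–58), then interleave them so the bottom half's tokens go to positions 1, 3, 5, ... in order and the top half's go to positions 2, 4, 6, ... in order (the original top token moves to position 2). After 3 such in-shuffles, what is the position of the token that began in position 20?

42

Track the token's position through each in-shuffle:
20 → 40 → 21 → 42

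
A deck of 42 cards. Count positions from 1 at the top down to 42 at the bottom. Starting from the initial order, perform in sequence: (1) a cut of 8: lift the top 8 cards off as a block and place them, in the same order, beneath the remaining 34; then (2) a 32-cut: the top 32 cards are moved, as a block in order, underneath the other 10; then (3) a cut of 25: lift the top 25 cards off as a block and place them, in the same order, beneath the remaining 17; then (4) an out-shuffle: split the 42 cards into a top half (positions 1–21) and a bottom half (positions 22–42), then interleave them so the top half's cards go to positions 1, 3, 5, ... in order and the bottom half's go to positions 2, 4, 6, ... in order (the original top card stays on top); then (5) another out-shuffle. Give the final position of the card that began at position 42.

Track the card from position 42 forward through each operation:
  after op 1 (cut 8): 42 → 34
  after op 2 (cut 32): 34 → 2
  after op 3 (cut 25): 2 → 19
  after op 4 (out-shuffle): 19 → 37
  after op 5 (out-shuffle): 37 → 32

32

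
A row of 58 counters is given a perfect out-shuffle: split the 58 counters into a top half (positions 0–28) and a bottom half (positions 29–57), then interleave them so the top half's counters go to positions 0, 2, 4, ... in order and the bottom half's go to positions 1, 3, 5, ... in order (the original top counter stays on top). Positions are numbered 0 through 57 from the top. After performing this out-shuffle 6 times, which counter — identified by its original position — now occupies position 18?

Work backwards from position 18, undoing one out-shuffle at a time:
18 ← 9 ← 33 ← 45 ← 51 ← 54 ← 27
So the counter now at position 18 started at position 27.

27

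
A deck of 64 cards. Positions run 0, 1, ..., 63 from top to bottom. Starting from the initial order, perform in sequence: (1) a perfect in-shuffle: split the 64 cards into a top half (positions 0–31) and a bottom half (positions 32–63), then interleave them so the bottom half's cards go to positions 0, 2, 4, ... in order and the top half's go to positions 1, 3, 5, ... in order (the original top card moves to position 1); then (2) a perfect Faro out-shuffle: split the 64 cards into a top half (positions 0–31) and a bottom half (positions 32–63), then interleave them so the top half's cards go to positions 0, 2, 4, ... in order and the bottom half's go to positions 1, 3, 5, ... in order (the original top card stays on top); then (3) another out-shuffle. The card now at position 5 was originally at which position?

Undo the operations in reverse order, starting from position 5:
  undo op 3 (out-shuffle, from bottom half): 5 ← 34
  undo op 2 (out-shuffle, from top half): 34 ← 17
  undo op 1 (in-shuffle, from top half): 17 ← 8
So the card at position 5 came from original position 8.

8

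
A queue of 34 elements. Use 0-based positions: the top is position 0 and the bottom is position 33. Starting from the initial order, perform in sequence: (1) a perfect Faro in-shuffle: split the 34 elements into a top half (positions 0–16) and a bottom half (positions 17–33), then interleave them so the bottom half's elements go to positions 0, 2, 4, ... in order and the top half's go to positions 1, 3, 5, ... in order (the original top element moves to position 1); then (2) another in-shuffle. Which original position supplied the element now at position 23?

Undo the operations in reverse order, starting from position 23:
  undo op 2 (in-shuffle, from top half): 23 ← 11
  undo op 1 (in-shuffle, from top half): 11 ← 5
So the element at position 23 came from original position 5.

5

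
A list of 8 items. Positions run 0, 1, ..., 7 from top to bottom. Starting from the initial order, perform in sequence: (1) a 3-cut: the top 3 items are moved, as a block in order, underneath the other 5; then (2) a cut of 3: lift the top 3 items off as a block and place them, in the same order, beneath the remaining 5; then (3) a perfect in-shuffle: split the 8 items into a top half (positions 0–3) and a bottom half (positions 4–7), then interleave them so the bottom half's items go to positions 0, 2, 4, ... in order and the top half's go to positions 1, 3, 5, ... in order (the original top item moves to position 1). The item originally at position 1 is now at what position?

Track the item from position 1 forward through each operation:
  after op 1 (cut 3): 1 → 6
  after op 2 (cut 3): 6 → 3
  after op 3 (in-shuffle): 3 → 7

7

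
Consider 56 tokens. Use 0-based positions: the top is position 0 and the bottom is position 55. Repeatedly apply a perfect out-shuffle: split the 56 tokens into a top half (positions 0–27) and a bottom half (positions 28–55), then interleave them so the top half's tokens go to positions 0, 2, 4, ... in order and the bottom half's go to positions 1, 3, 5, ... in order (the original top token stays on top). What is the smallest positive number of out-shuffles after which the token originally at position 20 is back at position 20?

Follow position 20 under repeated out-shuffles:
20 → 40 → 25 → 50 → 45 → 35 → 15 → 30 → 5 → 10 → 20
It first returns after 10 out-shuffles.

10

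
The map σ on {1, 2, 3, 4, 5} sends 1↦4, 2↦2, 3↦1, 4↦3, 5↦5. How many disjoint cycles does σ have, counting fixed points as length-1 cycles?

3

Cycle decomposition: (1 4 3) (2) (5).
3 cycles.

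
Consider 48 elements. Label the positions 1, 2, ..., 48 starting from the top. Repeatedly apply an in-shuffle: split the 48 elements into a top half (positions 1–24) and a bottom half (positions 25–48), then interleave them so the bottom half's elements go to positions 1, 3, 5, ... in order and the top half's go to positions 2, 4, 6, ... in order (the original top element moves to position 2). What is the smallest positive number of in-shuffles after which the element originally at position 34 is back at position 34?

Follow position 34 under repeated in-shuffles:
34 → 19 → 38 → 27 → 5 → 10 → 20 → 40 → ... → 34 (length 21)
It first returns after 21 in-shuffles.

21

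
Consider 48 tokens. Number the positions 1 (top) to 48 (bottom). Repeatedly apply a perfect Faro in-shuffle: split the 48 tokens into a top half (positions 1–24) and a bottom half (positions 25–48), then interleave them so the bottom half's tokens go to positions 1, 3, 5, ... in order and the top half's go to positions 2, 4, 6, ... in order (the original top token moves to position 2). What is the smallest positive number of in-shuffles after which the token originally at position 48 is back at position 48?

Follow position 48 under repeated in-shuffles:
48 → 47 → 45 → 41 → 33 → 17 → 34 → 19 → ... → 48 (length 21)
It first returns after 21 in-shuffles.

21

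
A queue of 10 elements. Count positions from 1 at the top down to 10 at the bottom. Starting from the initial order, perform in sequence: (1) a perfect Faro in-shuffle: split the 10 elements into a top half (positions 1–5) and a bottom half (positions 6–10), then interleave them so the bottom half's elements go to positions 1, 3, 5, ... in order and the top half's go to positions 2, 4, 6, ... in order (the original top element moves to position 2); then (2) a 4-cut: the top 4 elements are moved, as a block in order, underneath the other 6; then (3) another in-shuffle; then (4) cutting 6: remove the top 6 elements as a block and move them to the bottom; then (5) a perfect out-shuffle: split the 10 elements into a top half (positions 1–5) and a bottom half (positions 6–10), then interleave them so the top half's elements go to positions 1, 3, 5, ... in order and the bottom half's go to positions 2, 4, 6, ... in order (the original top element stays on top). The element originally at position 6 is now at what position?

4

Track the element from position 6 forward through each operation:
  after op 1 (in-shuffle): 6 → 1
  after op 2 (cut 4): 1 → 7
  after op 3 (in-shuffle): 7 → 3
  after op 4 (cut 6): 3 → 7
  after op 5 (out-shuffle): 7 → 4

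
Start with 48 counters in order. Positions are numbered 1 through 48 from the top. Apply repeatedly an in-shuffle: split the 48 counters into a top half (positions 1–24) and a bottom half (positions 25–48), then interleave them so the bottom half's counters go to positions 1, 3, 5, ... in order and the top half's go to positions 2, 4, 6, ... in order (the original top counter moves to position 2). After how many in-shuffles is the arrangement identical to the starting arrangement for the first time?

21

The in-shuffle permutes the 48 positions with cycle lengths [3, 3, 21, 21].
Every counter is home exactly when every cycle has completed a whole number of laps, i.e. after lcm(3, 21) = 21 in-shuffles.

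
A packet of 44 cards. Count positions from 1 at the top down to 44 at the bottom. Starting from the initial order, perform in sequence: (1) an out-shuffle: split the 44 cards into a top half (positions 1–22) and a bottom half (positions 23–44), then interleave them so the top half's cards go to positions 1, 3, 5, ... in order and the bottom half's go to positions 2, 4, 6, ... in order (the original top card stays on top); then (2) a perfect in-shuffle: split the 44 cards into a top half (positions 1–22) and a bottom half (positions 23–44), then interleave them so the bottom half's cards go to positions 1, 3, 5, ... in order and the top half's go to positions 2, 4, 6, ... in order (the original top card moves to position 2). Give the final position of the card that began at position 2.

Track the card from position 2 forward through each operation:
  after op 1 (out-shuffle): 2 → 3
  after op 2 (in-shuffle): 3 → 6

6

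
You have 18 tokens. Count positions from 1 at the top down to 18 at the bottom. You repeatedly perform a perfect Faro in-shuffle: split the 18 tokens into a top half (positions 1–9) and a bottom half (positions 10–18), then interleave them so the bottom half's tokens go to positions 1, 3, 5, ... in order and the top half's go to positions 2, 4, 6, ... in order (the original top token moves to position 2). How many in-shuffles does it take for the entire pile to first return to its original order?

The in-shuffle permutes the 18 positions with cycle lengths [18].
Every token is home exactly when every cycle has completed a whole number of laps, i.e. after lcm(18) = 18 in-shuffles.

18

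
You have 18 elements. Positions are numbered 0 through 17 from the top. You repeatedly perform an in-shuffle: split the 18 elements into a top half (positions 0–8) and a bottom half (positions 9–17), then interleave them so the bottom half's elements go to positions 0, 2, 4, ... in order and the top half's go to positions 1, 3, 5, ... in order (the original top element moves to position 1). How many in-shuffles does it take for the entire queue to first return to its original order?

18

The in-shuffle permutes the 18 positions with cycle lengths [18].
Every element is home exactly when every cycle has completed a whole number of laps, i.e. after lcm(18) = 18 in-shuffles.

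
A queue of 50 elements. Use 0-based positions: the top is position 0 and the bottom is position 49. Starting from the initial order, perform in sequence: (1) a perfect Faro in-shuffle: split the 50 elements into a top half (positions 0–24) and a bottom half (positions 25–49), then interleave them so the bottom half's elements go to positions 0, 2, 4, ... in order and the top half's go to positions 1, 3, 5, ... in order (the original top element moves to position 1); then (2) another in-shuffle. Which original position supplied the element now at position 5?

26

Undo the operations in reverse order, starting from position 5:
  undo op 2 (in-shuffle, from top half): 5 ← 2
  undo op 1 (in-shuffle, from bottom half): 2 ← 26
So the element at position 5 came from original position 26.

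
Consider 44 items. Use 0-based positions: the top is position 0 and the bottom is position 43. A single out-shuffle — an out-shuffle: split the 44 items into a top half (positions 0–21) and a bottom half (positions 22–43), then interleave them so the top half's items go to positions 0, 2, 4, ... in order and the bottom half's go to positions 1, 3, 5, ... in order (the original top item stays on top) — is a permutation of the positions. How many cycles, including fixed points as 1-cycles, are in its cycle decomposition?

5

Trace each unvisited position around until it returns:
(0) (1 2 4 8 16 32 ... len 14) (3 6 12 24 5 10 ... len 14) (7 14 28 13 26 9 ... len 14) (43)
5 cycles in total.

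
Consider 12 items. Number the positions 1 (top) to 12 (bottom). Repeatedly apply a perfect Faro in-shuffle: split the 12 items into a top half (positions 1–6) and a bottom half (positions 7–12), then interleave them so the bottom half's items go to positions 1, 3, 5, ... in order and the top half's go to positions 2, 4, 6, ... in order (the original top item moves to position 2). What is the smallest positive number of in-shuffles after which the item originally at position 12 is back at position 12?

Follow position 12 under repeated in-shuffles:
12 → 11 → 9 → 5 → 10 → 7 → 1 → 2 → 4 → 8 → 3 → 6 → 12
It first returns after 12 in-shuffles.

12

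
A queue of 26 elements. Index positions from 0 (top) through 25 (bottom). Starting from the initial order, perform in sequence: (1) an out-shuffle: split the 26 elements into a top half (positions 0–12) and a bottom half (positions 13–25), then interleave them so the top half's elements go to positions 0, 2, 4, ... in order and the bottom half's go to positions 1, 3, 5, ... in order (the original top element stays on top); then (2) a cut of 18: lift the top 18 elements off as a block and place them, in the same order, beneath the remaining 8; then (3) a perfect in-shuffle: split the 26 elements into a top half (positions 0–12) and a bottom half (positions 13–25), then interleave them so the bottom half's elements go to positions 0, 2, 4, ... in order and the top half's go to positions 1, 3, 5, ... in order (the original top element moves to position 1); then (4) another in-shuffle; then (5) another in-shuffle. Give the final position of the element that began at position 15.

Track the element from position 15 forward through each operation:
  after op 1 (out-shuffle): 15 → 5
  after op 2 (cut 18): 5 → 13
  after op 3 (in-shuffle): 13 → 0
  after op 4 (in-shuffle): 0 → 1
  after op 5 (in-shuffle): 1 → 3

3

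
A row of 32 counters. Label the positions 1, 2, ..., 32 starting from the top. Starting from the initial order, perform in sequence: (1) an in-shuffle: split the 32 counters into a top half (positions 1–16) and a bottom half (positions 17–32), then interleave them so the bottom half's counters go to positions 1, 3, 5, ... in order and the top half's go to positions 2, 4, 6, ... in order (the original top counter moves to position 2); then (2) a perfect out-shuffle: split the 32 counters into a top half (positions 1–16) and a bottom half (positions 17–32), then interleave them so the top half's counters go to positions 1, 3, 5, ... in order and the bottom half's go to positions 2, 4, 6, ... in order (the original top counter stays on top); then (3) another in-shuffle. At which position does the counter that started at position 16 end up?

31

Track the counter from position 16 forward through each operation:
  after op 1 (in-shuffle): 16 → 32
  after op 2 (out-shuffle): 32 → 32
  after op 3 (in-shuffle): 32 → 31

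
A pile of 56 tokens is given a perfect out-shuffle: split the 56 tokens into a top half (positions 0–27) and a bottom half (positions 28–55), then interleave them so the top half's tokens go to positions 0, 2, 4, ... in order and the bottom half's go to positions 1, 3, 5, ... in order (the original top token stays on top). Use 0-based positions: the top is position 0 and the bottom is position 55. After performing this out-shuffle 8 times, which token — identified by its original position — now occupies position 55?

Work backwards from position 55, undoing one out-shuffle at a time:
55 ← 55 ← 55 ← 55 ← 55 ← 55 ← 55 ← 55 ← 55
So the token now at position 55 started at position 55.

55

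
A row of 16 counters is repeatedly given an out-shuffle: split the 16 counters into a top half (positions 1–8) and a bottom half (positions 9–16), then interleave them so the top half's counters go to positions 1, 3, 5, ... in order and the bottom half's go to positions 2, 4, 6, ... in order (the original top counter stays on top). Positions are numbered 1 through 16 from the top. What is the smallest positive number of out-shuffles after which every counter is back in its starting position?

4

The out-shuffle permutes the 16 positions with cycle lengths [1, 1, 2, 4, 4, 4].
Every counter is home exactly when every cycle has completed a whole number of laps, i.e. after lcm(1, 2, 4) = 4 out-shuffles.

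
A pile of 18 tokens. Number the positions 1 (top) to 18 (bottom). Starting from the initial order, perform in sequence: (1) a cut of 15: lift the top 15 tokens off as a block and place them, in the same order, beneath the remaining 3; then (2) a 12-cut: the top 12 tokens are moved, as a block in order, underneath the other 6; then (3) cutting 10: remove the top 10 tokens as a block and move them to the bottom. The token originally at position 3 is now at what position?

2

Track the token from position 3 forward through each operation:
  after op 1 (cut 15): 3 → 6
  after op 2 (cut 12): 6 → 12
  after op 3 (cut 10): 12 → 2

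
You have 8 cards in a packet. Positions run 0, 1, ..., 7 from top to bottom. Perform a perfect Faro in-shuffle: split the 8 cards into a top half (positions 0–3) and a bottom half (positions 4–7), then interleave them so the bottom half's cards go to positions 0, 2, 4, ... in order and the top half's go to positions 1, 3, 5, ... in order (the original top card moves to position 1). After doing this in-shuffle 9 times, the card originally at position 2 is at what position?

Track the card's position through each in-shuffle:
2 → 5 → 2 → 5 → 2 → 5 → 2 → 5 → 2 → 5

5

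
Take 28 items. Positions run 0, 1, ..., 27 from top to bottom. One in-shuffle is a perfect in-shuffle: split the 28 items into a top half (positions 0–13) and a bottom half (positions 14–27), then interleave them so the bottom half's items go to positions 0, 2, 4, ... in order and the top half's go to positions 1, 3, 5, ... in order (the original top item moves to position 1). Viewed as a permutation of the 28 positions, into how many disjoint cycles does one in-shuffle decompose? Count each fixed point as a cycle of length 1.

1

Trace each unvisited position around until it returns:
(0 1 3 7 15 2 ... len 28)
1 cycle in total.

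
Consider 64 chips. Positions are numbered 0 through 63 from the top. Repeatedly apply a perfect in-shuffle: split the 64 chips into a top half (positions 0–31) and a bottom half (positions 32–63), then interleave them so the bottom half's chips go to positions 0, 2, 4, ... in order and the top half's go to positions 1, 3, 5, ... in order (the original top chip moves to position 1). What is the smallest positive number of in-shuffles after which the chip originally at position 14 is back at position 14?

12

Follow position 14 under repeated in-shuffles:
14 → 29 → 59 → 54 → 44 → 24 → 49 → 34 → 4 → 9 → 19 → 39 → 14
It first returns after 12 in-shuffles.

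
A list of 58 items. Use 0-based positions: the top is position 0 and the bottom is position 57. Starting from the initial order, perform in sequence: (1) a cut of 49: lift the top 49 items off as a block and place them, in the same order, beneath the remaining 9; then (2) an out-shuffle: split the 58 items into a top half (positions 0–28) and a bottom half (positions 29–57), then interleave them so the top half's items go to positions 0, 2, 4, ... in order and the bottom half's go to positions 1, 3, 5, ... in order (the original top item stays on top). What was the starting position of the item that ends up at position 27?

33

Undo the operations in reverse order, starting from position 27:
  undo op 2 (out-shuffle, from bottom half): 27 ← 42
  undo op 1 (cut 49): 42 ← 33
So the item at position 27 came from original position 33.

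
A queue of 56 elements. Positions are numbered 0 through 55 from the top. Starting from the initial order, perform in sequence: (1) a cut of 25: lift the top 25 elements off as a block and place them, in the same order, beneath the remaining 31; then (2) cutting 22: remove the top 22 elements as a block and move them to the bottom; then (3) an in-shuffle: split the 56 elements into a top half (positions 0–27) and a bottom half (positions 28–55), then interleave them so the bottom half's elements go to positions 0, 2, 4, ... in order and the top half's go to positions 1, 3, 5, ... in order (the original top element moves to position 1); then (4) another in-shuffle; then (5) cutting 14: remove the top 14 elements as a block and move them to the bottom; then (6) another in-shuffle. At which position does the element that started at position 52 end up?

Track the element from position 52 forward through each operation:
  after op 1 (cut 25): 52 → 27
  after op 2 (cut 22): 27 → 5
  after op 3 (in-shuffle): 5 → 11
  after op 4 (in-shuffle): 11 → 23
  after op 5 (cut 14): 23 → 9
  after op 6 (in-shuffle): 9 → 19

19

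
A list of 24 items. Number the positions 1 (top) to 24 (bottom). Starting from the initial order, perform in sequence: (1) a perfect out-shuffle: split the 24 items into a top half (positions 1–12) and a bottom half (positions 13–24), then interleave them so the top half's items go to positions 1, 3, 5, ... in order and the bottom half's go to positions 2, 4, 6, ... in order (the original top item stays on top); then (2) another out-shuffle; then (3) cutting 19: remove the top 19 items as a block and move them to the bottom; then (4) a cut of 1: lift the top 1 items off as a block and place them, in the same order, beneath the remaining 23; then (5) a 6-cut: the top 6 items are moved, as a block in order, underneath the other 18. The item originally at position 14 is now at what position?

Track the item from position 14 forward through each operation:
  after op 1 (out-shuffle): 14 → 4
  after op 2 (out-shuffle): 4 → 7
  after op 3 (cut 19): 7 → 12
  after op 4 (cut 1): 12 → 11
  after op 5 (cut 6): 11 → 5

5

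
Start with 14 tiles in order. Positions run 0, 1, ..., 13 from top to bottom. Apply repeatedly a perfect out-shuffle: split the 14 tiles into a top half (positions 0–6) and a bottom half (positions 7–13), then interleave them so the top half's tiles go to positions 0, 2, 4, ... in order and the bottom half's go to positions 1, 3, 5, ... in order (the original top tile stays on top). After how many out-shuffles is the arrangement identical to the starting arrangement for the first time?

12

The out-shuffle permutes the 14 positions with cycle lengths [1, 1, 12].
Every tile is home exactly when every cycle has completed a whole number of laps, i.e. after lcm(1, 12) = 12 out-shuffles.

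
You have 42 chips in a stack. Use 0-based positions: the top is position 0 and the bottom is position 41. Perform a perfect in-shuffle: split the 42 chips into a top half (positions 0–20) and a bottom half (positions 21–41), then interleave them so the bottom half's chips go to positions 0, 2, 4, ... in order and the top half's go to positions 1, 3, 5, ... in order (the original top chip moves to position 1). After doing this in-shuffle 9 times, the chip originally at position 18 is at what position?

9

Track the chip's position through each in-shuffle:
18 → 37 → 32 → 22 → 2 → 5 → 11 → 23 → 4 → 9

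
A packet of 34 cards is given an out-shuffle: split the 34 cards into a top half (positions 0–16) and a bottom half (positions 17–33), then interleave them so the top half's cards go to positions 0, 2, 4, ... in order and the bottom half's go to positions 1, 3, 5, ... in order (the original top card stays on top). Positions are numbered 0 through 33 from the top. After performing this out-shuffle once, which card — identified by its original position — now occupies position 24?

Work backwards from position 24, undoing one out-shuffle at a time:
24 ← 12
So the card now at position 24 started at position 12.

12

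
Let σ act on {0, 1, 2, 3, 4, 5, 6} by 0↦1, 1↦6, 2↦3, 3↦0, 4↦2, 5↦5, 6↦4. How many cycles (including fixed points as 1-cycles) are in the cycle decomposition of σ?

2

Cycle decomposition: (0 1 6 4 2 3) (5).
2 cycles.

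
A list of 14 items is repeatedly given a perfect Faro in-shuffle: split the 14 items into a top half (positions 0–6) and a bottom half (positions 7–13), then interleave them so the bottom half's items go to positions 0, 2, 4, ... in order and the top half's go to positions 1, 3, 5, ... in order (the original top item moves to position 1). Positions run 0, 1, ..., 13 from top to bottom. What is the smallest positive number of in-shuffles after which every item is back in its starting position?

4

The in-shuffle permutes the 14 positions with cycle lengths [2, 4, 4, 4].
Every item is home exactly when every cycle has completed a whole number of laps, i.e. after lcm(2, 4) = 4 in-shuffles.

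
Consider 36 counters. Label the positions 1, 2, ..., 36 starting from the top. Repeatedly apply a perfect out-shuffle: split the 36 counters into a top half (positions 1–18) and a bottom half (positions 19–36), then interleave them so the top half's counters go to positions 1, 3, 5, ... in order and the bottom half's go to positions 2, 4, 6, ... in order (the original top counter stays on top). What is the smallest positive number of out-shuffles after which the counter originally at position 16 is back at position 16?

Follow position 16 under repeated out-shuffles:
16 → 31 → 26 → 16
It first returns after 3 out-shuffles.

3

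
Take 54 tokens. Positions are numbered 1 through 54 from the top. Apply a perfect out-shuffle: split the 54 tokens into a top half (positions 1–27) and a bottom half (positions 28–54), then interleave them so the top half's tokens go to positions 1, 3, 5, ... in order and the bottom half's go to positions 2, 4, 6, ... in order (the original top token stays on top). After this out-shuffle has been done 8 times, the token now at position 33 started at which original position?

Work backwards from position 33, undoing one out-shuffle at a time:
33 ← 17 ← 9 ← 5 ← 3 ← 2 ← 28 ← 41 ← 21
So the token now at position 33 started at position 21.

21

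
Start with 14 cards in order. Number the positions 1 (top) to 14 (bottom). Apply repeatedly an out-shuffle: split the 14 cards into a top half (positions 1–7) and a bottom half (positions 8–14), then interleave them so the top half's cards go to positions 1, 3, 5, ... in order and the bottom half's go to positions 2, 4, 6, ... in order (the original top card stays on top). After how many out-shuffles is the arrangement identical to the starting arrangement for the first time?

12

The out-shuffle permutes the 14 positions with cycle lengths [1, 1, 12].
Every card is home exactly when every cycle has completed a whole number of laps, i.e. after lcm(1, 12) = 12 out-shuffles.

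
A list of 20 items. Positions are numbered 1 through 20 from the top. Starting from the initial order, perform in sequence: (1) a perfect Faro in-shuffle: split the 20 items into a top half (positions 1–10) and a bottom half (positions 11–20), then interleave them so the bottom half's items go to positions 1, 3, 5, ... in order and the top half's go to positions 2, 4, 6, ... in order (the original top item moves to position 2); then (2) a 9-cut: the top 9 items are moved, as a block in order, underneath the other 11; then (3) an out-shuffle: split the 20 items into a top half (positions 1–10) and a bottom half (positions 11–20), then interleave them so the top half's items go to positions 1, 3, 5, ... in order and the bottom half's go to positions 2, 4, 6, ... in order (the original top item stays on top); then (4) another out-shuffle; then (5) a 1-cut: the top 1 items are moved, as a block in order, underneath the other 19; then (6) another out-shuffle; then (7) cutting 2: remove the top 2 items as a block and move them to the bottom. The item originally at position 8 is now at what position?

7

Track the item from position 8 forward through each operation:
  after op 1 (in-shuffle): 8 → 16
  after op 2 (cut 9): 16 → 7
  after op 3 (out-shuffle): 7 → 13
  after op 4 (out-shuffle): 13 → 6
  after op 5 (cut 1): 6 → 5
  after op 6 (out-shuffle): 5 → 9
  after op 7 (cut 2): 9 → 7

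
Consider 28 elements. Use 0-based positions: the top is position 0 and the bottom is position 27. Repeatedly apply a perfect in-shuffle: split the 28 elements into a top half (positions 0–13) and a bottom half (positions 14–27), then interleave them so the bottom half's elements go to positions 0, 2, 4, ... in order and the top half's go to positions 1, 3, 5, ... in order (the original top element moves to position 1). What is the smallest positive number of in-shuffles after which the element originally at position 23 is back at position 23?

28

Follow position 23 under repeated in-shuffles:
23 → 18 → 8 → 17 → 6 → 13 → 27 → 26 → ... → 23 (length 28)
It first returns after 28 in-shuffles.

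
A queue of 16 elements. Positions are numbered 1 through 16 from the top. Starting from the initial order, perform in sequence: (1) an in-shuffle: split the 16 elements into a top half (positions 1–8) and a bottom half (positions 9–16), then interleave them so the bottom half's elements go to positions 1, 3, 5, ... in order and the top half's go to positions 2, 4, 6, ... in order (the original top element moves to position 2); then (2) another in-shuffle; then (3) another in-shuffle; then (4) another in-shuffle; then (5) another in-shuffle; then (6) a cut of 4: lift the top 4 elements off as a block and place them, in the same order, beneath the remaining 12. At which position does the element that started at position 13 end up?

4

Track the element from position 13 forward through each operation:
  after op 1 (in-shuffle): 13 → 9
  after op 2 (in-shuffle): 9 → 1
  after op 3 (in-shuffle): 1 → 2
  after op 4 (in-shuffle): 2 → 4
  after op 5 (in-shuffle): 4 → 8
  after op 6 (cut 4): 8 → 4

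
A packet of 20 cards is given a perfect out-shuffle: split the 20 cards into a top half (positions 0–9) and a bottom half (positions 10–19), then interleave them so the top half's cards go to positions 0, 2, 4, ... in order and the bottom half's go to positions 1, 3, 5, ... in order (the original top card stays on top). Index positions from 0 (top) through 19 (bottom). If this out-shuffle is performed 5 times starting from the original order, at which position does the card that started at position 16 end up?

18

Track the card's position through each out-shuffle:
16 → 13 → 7 → 14 → 9 → 18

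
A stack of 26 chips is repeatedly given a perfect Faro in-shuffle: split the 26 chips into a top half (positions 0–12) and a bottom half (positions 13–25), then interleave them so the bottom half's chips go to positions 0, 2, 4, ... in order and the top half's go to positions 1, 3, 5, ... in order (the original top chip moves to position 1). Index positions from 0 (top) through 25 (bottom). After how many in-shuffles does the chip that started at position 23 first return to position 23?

Follow position 23 under repeated in-shuffles:
23 → 20 → 14 → 2 → 5 → 11 → 23
It first returns after 6 in-shuffles.

6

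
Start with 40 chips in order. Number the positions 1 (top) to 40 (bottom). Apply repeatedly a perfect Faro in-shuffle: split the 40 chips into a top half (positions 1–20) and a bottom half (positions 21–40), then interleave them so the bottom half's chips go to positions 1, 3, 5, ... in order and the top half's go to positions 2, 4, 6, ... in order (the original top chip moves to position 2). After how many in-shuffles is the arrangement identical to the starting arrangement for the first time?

20

The in-shuffle permutes the 40 positions with cycle lengths [20, 20].
Every chip is home exactly when every cycle has completed a whole number of laps, i.e. after lcm(20) = 20 in-shuffles.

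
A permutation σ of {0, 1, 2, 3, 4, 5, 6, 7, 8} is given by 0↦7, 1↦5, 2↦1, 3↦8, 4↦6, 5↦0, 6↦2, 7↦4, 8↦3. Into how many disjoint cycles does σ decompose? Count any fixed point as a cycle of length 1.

Cycle decomposition: (0 7 4 6 2 1 5) (3 8).
2 cycles.

2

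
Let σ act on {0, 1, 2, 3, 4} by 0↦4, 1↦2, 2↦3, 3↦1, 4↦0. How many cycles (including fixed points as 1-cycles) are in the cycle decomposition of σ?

2

Cycle decomposition: (0 4) (1 2 3).
2 cycles.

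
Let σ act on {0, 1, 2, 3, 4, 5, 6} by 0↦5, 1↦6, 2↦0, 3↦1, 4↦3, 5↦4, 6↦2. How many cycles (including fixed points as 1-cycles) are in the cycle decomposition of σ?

1

Cycle decomposition: (0 5 4 3 1 6 2).
1 cycle.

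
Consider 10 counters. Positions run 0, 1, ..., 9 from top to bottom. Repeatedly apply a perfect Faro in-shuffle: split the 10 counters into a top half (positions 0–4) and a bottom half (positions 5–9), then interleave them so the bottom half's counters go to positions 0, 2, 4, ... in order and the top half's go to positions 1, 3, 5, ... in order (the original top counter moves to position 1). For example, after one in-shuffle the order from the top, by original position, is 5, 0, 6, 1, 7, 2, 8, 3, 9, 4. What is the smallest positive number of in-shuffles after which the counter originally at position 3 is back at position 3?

Follow position 3 under repeated in-shuffles:
3 → 7 → 4 → 9 → 8 → 6 → 2 → 5 → 0 → 1 → 3
It first returns after 10 in-shuffles.

10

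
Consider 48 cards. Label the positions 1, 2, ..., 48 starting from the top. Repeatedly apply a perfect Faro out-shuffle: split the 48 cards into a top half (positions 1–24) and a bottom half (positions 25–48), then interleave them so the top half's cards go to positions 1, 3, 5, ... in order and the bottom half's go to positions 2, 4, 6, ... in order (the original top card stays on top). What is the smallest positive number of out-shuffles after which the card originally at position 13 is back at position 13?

Follow position 13 under repeated out-shuffles:
13 → 25 → 2 → 3 → 5 → 9 → 17 → 33 → ... → 13 (length 23)
It first returns after 23 out-shuffles.

23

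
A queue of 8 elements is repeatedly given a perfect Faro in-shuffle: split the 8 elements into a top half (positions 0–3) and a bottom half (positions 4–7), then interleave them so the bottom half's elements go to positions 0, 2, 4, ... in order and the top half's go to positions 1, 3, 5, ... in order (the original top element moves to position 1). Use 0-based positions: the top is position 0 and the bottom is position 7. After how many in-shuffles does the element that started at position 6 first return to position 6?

6

Follow position 6 under repeated in-shuffles:
6 → 4 → 0 → 1 → 3 → 7 → 6
It first returns after 6 in-shuffles.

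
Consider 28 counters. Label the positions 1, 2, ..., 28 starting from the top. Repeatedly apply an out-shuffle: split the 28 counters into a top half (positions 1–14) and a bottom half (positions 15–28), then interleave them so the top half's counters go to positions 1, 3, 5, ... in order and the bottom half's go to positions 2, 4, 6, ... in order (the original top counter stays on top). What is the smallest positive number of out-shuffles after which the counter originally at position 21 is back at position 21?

18

Follow position 21 under repeated out-shuffles:
21 → 14 → 27 → 26 → 24 → 20 → 12 → 23 → 18 → 8 → 15 → 2 → 3 → 5 → 9 → 17 → 6 → 11 → 21
It first returns after 18 out-shuffles.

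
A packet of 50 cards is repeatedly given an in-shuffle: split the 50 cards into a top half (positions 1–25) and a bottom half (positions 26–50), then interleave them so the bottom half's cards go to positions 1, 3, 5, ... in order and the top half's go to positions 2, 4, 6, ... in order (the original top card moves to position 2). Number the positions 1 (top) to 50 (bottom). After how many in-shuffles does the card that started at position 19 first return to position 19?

Follow position 19 under repeated in-shuffles:
19 → 38 → 25 → 50 → 49 → 47 → 43 → 35 → 19
It first returns after 8 in-shuffles.

8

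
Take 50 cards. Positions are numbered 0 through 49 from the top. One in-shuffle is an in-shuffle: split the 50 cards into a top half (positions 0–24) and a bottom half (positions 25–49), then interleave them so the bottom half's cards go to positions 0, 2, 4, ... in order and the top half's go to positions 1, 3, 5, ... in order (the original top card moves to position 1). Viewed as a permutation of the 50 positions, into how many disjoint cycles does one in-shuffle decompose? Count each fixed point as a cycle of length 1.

7

Trace each unvisited position around until it returns:
(0 1 3 7 15 31 12 25) (2 5 11 23 47 44 38 26) (4 9 19 39 28 6 13 27) (8 17 35 20 41 32 14 29) (10 21 43 36 22 45 40 30) (16 33) (18 37 24 49 48 46 42 34)
7 cycles in total.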